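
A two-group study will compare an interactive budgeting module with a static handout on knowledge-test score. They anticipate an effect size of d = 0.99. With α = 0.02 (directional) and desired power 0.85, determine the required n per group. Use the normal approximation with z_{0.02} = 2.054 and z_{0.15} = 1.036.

n = 20 per group

For two independent groups with equal n: n = 2·((z_{α} + z_β) / d)².
z_{α} + z_β = 2.054 + 1.036 = 3.090.
n = 2 × (3.090 / 0.99)² = 2 × 3.121² = 2 × 9.74 = 19.5.
Round up to the next whole participant.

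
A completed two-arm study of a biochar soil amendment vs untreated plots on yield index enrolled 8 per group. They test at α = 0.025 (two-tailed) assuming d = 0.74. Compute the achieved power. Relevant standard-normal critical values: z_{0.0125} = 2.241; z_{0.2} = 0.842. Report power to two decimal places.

power ≈ 0.22

For two equal groups, power = Φ(d·√(n/2) − z_{α/2}).
d·√(n/2) = 0.74 × √(8/2) = 0.74 × 2.000 = 1.480.
z_β = 1.480 − 2.241 = -0.761.
Power = Φ(-0.761) = 0.223.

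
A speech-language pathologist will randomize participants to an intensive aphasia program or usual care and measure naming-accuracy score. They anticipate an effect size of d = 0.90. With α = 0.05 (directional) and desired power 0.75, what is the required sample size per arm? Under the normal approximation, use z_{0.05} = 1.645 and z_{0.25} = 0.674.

For two independent groups with equal n: n = 2·((z_{α} + z_β) / d)².
z_{α} + z_β = 1.645 + 0.674 = 2.319.
n = 2 × (2.319 / 0.90)² = 2 × 2.577² = 2 × 6.64 = 13.3.
Round up to the next whole participant.

n = 14 per group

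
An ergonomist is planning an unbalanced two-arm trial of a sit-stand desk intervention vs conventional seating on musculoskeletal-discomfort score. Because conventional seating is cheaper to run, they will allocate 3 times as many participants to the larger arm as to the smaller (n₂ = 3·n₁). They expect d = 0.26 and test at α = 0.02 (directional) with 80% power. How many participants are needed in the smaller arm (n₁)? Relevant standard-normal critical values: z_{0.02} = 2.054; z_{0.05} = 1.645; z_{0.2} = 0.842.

With allocation ratio k = n₂/n₁ = 3, Var(x̄₁−x̄₂) = σ²(1/n₁ + 1/(k·n₁)) = σ²·(k+1)/(k·n₁).
So n₁ = (1 + 1/k)·((z_{α} + z_β)/d)² = 1.333 × (2.896/0.26)².
n₁ = 1.333 × 124.07 = 165.4.
Round up: n₁ = 166, giving n₂ = 3 × 166 = 498.

n₁ = 166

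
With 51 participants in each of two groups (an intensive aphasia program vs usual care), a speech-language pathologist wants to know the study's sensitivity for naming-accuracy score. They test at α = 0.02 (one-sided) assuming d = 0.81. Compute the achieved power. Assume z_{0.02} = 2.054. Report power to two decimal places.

power ≈ 0.98

For two equal groups, power = Φ(d·√(n/2) − z_{α}).
d·√(n/2) = 0.81 × √(51/2) = 0.81 × 5.050 = 4.090.
z_β = 4.090 − 2.054 = 2.036.
Power = Φ(2.036) = 0.979.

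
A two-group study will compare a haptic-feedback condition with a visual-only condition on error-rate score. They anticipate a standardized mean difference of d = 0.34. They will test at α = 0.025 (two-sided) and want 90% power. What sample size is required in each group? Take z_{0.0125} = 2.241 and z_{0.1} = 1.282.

For two independent groups with equal n: n = 2·((z_{α/2} + z_β) / d)².
z_{α/2} + z_β = 2.241 + 1.282 = 3.523.
n = 2 × (3.523 / 0.34)² = 2 × 10.362² = 2 × 107.37 = 214.7.
Round up to the next whole participant.

n = 215 per group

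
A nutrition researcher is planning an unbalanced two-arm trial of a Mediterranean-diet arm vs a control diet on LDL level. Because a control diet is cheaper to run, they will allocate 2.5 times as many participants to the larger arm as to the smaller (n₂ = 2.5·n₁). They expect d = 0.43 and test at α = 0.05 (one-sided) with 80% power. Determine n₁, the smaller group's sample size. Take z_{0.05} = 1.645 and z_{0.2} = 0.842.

With allocation ratio k = n₂/n₁ = 2.5, Var(x̄₁−x̄₂) = σ²(1/n₁ + 1/(k·n₁)) = σ²·(k+1)/(k·n₁).
So n₁ = (1 + 1/k)·((z_{α} + z_β)/d)² = 1.400 × (2.487/0.43)².
n₁ = 1.400 × 33.45 = 46.8.
Round up: n₁ = 47, giving n₂ = ⌈2.5 × 47⌉ = ⌈117.5⌉ = 118.

n₁ = 47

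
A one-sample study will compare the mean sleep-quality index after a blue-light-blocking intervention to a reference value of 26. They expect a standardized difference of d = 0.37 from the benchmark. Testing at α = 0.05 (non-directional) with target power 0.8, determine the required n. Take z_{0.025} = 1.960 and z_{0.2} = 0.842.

n = 58

For a one-sample test: n = ((z_{α/2} + z_β) / d)².
z_{α/2} + z_β = 1.960 + 0.842 = 2.802.
n = (2.802 / 0.37)² = 7.573² = 57.35.
Round up.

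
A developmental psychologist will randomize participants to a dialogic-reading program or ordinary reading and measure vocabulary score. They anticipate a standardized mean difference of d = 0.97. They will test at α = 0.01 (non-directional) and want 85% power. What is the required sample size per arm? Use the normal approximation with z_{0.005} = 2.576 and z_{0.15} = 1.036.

For two independent groups with equal n: n = 2·((z_{α/2} + z_β) / d)².
z_{α/2} + z_β = 2.576 + 1.036 = 3.612.
n = 2 × (3.612 / 0.97)² = 2 × 3.724² = 2 × 13.87 = 27.7.
Round up to the next whole participant.

n = 28 per group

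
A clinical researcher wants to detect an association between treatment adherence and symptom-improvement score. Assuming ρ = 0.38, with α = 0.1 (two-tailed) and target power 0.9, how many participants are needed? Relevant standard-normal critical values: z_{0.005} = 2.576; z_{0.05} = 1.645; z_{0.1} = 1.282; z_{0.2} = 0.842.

Fisher's z: C = ½·ln((1+r)/(1−r)) = ½·ln(2.2258) = 0.4001.
n = ((z_{α/2} + z_β)/C)² + 3.
(1.645 + 1.282) / 0.4001 = 2.927 / 0.4001 = 7.316.
n = 7.316² + 3 = 53.52 + 3 = 56.5.
Round up.

n = 57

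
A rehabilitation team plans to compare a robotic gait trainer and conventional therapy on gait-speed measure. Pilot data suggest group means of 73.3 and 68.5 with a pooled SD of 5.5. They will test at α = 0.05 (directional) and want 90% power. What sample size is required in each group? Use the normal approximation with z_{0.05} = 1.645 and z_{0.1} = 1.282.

n = 23 per group

Cohen's d = |M₁ − M₂| / SD_pooled = |73.3 − 68.5| / 5.5 = 4.8 / 5.5 = 0.873.
For two independent groups with equal n: n = 2·((z_{α} + z_β) / d)².
z_{α} + z_β = 1.645 + 1.282 = 2.927.
n = 2 × (2.927 / 0.873)² = 2 × 3.353² = 2 × 11.24 = 22.5.
Round up to the next whole participant.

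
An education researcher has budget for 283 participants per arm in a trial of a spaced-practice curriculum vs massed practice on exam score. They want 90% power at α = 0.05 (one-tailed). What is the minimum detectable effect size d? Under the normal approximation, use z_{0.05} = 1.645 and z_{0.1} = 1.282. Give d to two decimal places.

d_min ≈ 0.25

For two independent groups of n = 283 each: d_min = (z_{α} + z_β)·√(2/n).
z-sum = 1.645 + 1.282 = 2.927.
d_min = 2.927 × √(2/283) = 2.927 × 0.0841 = 0.246.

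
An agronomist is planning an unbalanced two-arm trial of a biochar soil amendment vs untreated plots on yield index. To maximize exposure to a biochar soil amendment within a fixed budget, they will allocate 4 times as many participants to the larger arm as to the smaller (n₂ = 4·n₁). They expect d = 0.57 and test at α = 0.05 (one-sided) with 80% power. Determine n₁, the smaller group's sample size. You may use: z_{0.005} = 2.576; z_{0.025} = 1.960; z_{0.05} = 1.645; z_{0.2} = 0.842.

n₁ = 24

With allocation ratio k = n₂/n₁ = 4, Var(x̄₁−x̄₂) = σ²(1/n₁ + 1/(k·n₁)) = σ²·(k+1)/(k·n₁).
So n₁ = (1 + 1/k)·((z_{α} + z_β)/d)² = 1.250 × (2.487/0.57)².
n₁ = 1.250 × 19.04 = 23.8.
Round up: n₁ = 24, giving n₂ = 4 × 24 = 96.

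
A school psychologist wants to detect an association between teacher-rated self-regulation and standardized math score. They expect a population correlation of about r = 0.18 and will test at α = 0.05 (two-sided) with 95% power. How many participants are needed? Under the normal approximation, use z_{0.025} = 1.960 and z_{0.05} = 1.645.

n = 396

Fisher's z: C = ½·ln((1+r)/(1−r)) = ½·ln(1.4390) = 0.1820.
n = ((z_{α/2} + z_β)/C)² + 3.
(1.960 + 1.645) / 0.1820 = 3.605 / 0.1820 = 19.808.
n = 19.808² + 3 = 392.34 + 3 = 395.3.
Round up.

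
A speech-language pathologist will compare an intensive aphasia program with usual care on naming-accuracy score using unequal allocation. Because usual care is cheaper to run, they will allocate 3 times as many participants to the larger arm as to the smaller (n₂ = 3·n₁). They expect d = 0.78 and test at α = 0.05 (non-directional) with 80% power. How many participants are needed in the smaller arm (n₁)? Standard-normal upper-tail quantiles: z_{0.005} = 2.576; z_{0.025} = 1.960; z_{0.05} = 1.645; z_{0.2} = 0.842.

With allocation ratio k = n₂/n₁ = 3, Var(x̄₁−x̄₂) = σ²(1/n₁ + 1/(k·n₁)) = σ²·(k+1)/(k·n₁).
So n₁ = (1 + 1/k)·((z_{α/2} + z_β)/d)² = 1.333 × (2.802/0.78)².
n₁ = 1.333 × 12.90 = 17.2.
Round up: n₁ = 18, giving n₂ = 3 × 18 = 54.

n₁ = 18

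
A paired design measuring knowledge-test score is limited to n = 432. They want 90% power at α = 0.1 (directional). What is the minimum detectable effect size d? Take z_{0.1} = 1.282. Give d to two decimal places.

d_min ≈ 0.12

For a single sample (or paired design) of n = 432: d_min = (z_{α} + z_β)/√n.
z-sum = 1.282 + 1.282 = 2.564.
d_min = 2.564 / √432 = 2.564 / 20.785 = 0.123.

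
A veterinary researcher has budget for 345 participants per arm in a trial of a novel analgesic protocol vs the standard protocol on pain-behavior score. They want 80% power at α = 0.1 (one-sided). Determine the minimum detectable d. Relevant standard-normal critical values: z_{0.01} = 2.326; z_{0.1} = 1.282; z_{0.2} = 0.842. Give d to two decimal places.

d_min ≈ 0.16

For two independent groups of n = 345 each: d_min = (z_{α} + z_β)·√(2/n).
z-sum = 1.282 + 0.842 = 2.124.
d_min = 2.124 × √(2/345) = 2.124 × 0.0761 = 0.162.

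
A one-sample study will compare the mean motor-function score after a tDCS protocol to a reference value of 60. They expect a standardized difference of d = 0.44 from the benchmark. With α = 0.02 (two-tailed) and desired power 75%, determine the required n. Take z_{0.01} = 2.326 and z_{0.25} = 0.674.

n = 47

For a one-sample test: n = ((z_{α/2} + z_β) / d)².
z_{α/2} + z_β = 2.326 + 0.674 = 3.000.
n = (3.000 / 0.44)² = 6.818² = 46.49.
Round up.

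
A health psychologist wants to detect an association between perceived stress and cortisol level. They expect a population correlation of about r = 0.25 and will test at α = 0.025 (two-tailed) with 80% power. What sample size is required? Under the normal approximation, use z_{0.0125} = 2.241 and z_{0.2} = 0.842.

Fisher's z: C = ½·ln((1+r)/(1−r)) = ½·ln(1.6667) = 0.2554.
n = ((z_{α/2} + z_β)/C)² + 3.
(2.241 + 0.842) / 0.2554 = 3.083 / 0.2554 = 12.071.
n = 12.071² + 3 = 145.72 + 3 = 148.7.
Round up.

n = 149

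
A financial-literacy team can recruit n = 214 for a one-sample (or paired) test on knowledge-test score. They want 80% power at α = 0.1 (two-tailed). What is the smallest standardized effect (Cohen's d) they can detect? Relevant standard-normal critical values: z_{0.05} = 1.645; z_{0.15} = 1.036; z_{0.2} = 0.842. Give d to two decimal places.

For a single sample (or paired design) of n = 214: d_min = (z_{α/2} + z_β)/√n.
z-sum = 1.645 + 0.842 = 2.487.
d_min = 2.487 / √214 = 2.487 / 14.629 = 0.170.

d_min ≈ 0.17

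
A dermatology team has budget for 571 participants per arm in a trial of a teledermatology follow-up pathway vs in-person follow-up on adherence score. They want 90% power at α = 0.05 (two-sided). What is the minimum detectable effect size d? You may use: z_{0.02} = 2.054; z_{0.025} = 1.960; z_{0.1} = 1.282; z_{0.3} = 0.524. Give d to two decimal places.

d_min ≈ 0.19

For two independent groups of n = 571 each: d_min = (z_{α/2} + z_β)·√(2/n).
z-sum = 1.960 + 1.282 = 3.242.
d_min = 3.242 × √(2/571) = 3.242 × 0.0592 = 0.192.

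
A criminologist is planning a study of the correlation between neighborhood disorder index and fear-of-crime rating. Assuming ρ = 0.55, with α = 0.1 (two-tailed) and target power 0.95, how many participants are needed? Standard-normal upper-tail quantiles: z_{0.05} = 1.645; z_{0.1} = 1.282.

n = 32

Fisher's z: C = ½·ln((1+r)/(1−r)) = ½·ln(3.4444) = 0.6184.
n = ((z_{α/2} + z_β)/C)² + 3.
(1.645 + 1.645) / 0.6184 = 3.290 / 0.6184 = 5.320.
n = 5.320² + 3 = 28.30 + 3 = 31.3.
Round up.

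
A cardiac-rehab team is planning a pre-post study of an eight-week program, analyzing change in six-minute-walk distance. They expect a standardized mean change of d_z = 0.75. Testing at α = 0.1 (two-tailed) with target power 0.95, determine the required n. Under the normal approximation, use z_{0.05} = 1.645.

For a paired (one-sample on differences) test: n = ((z_{α/2} + z_β) / d)².
z_{α/2} + z_β = 1.645 + 1.645 = 3.290.
n = (3.290 / 0.75)² = 4.387² = 19.24.
Round up.

n = 20 pairs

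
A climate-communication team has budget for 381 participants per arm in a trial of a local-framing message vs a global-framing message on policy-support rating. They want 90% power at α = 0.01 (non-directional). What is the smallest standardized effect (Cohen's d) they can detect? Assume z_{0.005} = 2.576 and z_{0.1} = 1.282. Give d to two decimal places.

For two independent groups of n = 381 each: d_min = (z_{α/2} + z_β)·√(2/n).
z-sum = 2.576 + 1.282 = 3.858.
d_min = 3.858 × √(2/381) = 3.858 × 0.0725 = 0.280.

d_min ≈ 0.28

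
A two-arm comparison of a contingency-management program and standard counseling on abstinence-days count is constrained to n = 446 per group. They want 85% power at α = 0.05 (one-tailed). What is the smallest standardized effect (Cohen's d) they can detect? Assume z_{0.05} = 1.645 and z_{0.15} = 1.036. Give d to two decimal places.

d_min ≈ 0.18

For two independent groups of n = 446 each: d_min = (z_{α} + z_β)·√(2/n).
z-sum = 1.645 + 1.036 = 2.681.
d_min = 2.681 × √(2/446) = 2.681 × 0.0670 = 0.180.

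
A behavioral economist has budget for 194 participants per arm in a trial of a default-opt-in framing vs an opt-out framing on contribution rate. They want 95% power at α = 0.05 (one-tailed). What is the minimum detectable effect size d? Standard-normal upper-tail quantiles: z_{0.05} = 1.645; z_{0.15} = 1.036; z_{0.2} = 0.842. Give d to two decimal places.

For two independent groups of n = 194 each: d_min = (z_{α} + z_β)·√(2/n).
z-sum = 1.645 + 1.645 = 3.290.
d_min = 3.290 × √(2/194) = 3.290 × 0.1015 = 0.334.

d_min ≈ 0.33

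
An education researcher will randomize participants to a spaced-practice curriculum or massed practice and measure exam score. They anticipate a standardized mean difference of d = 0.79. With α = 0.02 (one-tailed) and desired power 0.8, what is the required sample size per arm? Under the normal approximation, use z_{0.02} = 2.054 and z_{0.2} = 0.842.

n = 27 per group

For two independent groups with equal n: n = 2·((z_{α} + z_β) / d)².
z_{α} + z_β = 2.054 + 0.842 = 2.896.
n = 2 × (2.896 / 0.79)² = 2 × 3.666² = 2 × 13.44 = 26.9.
Round up to the next whole participant.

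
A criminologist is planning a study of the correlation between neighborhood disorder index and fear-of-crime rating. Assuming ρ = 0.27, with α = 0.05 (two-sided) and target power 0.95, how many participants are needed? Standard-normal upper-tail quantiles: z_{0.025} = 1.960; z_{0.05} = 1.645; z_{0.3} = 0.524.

Fisher's z: C = ½·ln((1+r)/(1−r)) = ½·ln(1.7397) = 0.2769.
n = ((z_{α/2} + z_β)/C)² + 3.
(1.960 + 1.645) / 0.2769 = 3.605 / 0.2769 = 13.019.
n = 13.019² + 3 = 169.50 + 3 = 172.5.
Round up.

n = 173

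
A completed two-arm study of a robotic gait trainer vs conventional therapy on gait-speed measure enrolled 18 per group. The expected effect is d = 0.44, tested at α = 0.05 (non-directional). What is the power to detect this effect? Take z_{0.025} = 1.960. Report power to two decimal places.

power ≈ 0.26

For two equal groups, power = Φ(d·√(n/2) − z_{α/2}).
d·√(n/2) = 0.44 × √(18/2) = 0.44 × 3.000 = 1.320.
z_β = 1.320 − 1.960 = -0.640.
Power = Φ(-0.640) = 0.261.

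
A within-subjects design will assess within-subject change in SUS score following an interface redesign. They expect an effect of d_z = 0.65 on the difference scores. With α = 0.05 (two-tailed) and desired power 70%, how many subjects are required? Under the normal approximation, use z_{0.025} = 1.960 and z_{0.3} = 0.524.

n = 15 pairs

For a paired (one-sample on differences) test: n = ((z_{α/2} + z_β) / d)².
z_{α/2} + z_β = 1.960 + 0.524 = 2.484.
n = (2.484 / 0.65)² = 3.822² = 14.60.
Round up.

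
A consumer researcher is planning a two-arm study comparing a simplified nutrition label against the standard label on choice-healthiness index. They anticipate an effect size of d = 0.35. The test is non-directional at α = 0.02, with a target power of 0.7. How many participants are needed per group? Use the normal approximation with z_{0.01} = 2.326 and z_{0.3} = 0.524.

n = 133 per group

For two independent groups with equal n: n = 2·((z_{α/2} + z_β) / d)².
z_{α/2} + z_β = 2.326 + 0.524 = 2.850.
n = 2 × (2.850 / 0.35)² = 2 × 8.143² = 2 × 66.31 = 132.6.
Round up to the next whole participant.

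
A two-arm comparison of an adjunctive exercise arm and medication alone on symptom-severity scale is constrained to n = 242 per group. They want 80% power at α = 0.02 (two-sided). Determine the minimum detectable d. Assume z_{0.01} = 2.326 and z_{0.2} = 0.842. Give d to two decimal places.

For two independent groups of n = 242 each: d_min = (z_{α/2} + z_β)·√(2/n).
z-sum = 2.326 + 0.842 = 3.168.
d_min = 3.168 × √(2/242) = 3.168 × 0.0909 = 0.288.

d_min ≈ 0.29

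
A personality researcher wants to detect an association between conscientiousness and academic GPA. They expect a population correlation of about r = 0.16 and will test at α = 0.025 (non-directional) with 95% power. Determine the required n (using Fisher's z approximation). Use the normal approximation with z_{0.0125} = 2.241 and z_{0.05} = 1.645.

n = 583

Fisher's z: C = ½·ln((1+r)/(1−r)) = ½·ln(1.3810) = 0.1614.
n = ((z_{α/2} + z_β)/C)² + 3.
(2.241 + 1.645) / 0.1614 = 3.886 / 0.1614 = 24.077.
n = 24.077² + 3 = 579.69 + 3 = 582.7.
Round up.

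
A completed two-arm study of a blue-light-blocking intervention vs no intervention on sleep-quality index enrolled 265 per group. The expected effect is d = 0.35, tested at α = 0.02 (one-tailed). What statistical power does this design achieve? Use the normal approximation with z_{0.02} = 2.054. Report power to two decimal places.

power ≈ 0.98

For two equal groups, power = Φ(d·√(n/2) − z_{α}).
d·√(n/2) = 0.35 × √(265/2) = 0.35 × 11.511 = 4.029.
z_β = 4.029 − 2.054 = 1.975.
Power = Φ(1.975) = 0.976.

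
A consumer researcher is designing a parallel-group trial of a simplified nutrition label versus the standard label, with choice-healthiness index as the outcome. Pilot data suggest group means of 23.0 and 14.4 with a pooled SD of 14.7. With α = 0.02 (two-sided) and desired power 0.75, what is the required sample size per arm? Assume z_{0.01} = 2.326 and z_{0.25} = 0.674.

Cohen's d = |M₁ − M₂| / SD_pooled = |23.0 − 14.4| / 14.7 = 8.6 / 14.7 = 0.585.
For two independent groups with equal n: n = 2·((z_{α/2} + z_β) / d)².
z_{α/2} + z_β = 2.326 + 0.674 = 3.000.
n = 2 × (3.000 / 0.585)² = 2 × 5.128² = 2 × 26.30 = 52.6.
Round up to the next whole participant.

n = 53 per group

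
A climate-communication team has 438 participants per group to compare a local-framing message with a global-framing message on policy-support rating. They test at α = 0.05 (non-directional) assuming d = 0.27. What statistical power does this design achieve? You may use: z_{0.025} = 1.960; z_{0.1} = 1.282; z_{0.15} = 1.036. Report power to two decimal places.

For two equal groups, power = Φ(d·√(n/2) − z_{α/2}).
d·√(n/2) = 0.27 × √(438/2) = 0.27 × 14.799 = 3.996.
z_β = 3.996 − 1.960 = 2.036.
Power = Φ(2.036) = 0.979.

power ≈ 0.98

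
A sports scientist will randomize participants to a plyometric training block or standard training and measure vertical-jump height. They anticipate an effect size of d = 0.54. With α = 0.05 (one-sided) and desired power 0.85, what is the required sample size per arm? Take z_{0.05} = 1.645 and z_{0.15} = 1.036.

For two independent groups with equal n: n = 2·((z_{α} + z_β) / d)².
z_{α} + z_β = 1.645 + 1.036 = 2.681.
n = 2 × (2.681 / 0.54)² = 2 × 4.965² = 2 × 24.65 = 49.3.
Round up to the next whole participant.

n = 50 per group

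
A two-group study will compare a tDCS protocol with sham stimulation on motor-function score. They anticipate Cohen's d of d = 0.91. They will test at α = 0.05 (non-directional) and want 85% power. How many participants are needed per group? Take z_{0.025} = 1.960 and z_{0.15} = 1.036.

For two independent groups with equal n: n = 2·((z_{α/2} + z_β) / d)².
z_{α/2} + z_β = 1.960 + 1.036 = 2.996.
n = 2 × (2.996 / 0.91)² = 2 × 3.292² = 2 × 10.84 = 21.7.
Round up to the next whole participant.

n = 22 per group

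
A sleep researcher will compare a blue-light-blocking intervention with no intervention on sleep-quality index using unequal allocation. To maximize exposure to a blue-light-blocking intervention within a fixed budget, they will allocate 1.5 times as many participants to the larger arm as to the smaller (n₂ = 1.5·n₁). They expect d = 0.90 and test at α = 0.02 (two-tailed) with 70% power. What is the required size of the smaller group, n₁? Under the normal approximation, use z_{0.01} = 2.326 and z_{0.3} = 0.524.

With allocation ratio k = n₂/n₁ = 1.5, Var(x̄₁−x̄₂) = σ²(1/n₁ + 1/(k·n₁)) = σ²·(k+1)/(k·n₁).
So n₁ = (1 + 1/k)·((z_{α/2} + z_β)/d)² = 1.667 × (2.850/0.90)².
n₁ = 1.667 × 10.03 = 16.7.
Round up: n₁ = 17, giving n₂ = ⌈1.5 × 17⌉ = ⌈25.5⌉ = 26.

n₁ = 17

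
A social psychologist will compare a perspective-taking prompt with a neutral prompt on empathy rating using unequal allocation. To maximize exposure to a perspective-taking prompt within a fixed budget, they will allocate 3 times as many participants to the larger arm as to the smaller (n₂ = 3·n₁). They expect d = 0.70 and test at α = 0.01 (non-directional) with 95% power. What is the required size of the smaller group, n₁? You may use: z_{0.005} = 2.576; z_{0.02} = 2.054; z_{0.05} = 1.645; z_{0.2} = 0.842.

With allocation ratio k = n₂/n₁ = 3, Var(x̄₁−x̄₂) = σ²(1/n₁ + 1/(k·n₁)) = σ²·(k+1)/(k·n₁).
So n₁ = (1 + 1/k)·((z_{α/2} + z_β)/d)² = 1.333 × (4.221/0.70)².
n₁ = 1.333 × 36.36 = 48.5.
Round up: n₁ = 49, giving n₂ = 3 × 49 = 147.

n₁ = 49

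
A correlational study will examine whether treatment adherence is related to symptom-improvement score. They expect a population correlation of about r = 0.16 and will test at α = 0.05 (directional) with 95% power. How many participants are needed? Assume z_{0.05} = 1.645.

Fisher's z: C = ½·ln((1+r)/(1−r)) = ½·ln(1.3810) = 0.1614.
n = ((z_{α} + z_β)/C)² + 3.
(1.645 + 1.645) / 0.1614 = 3.290 / 0.1614 = 20.384.
n = 20.384² + 3 = 415.51 + 3 = 418.5.
Round up.

n = 419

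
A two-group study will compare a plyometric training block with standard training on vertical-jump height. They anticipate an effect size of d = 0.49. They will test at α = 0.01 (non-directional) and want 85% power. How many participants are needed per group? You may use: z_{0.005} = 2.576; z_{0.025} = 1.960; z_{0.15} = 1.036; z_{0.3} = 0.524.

For two independent groups with equal n: n = 2·((z_{α/2} + z_β) / d)².
z_{α/2} + z_β = 2.576 + 1.036 = 3.612.
n = 2 × (3.612 / 0.49)² = 2 × 7.371² = 2 × 54.34 = 108.7.
Round up to the next whole participant.

n = 109 per group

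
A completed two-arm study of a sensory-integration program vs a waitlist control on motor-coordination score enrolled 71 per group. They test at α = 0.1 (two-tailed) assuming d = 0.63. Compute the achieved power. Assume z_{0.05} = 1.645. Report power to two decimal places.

For two equal groups, power = Φ(d·√(n/2) − z_{α/2}).
d·√(n/2) = 0.63 × √(71/2) = 0.63 × 5.958 = 3.754.
z_β = 3.754 − 1.645 = 2.109.
Power = Φ(2.109) = 0.983.

power ≈ 0.98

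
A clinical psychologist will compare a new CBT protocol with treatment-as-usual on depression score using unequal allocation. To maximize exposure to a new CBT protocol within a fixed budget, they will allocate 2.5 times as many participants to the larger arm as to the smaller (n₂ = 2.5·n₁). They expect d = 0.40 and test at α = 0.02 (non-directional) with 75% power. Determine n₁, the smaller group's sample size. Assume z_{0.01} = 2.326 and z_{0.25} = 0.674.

n₁ = 79

With allocation ratio k = n₂/n₁ = 2.5, Var(x̄₁−x̄₂) = σ²(1/n₁ + 1/(k·n₁)) = σ²·(k+1)/(k·n₁).
So n₁ = (1 + 1/k)·((z_{α/2} + z_β)/d)² = 1.400 × (3.000/0.40)².
n₁ = 1.400 × 56.25 = 78.8.
Round up: n₁ = 79, giving n₂ = ⌈2.5 × 79⌉ = ⌈197.5⌉ = 198.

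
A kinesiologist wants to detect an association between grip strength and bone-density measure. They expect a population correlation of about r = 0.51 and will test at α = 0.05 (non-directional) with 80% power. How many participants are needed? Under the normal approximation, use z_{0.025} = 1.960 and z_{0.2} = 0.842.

Fisher's z: C = ½·ln((1+r)/(1−r)) = ½·ln(3.0816) = 0.5627.
n = ((z_{α/2} + z_β)/C)² + 3.
(1.960 + 0.842) / 0.5627 = 2.802 / 0.5627 = 4.980.
n = 4.980² + 3 = 24.80 + 3 = 27.8.
Round up.

n = 28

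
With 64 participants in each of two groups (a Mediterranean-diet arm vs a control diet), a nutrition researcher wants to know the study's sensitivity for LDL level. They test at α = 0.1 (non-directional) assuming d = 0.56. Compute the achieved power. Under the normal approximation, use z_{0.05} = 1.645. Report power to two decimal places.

For two equal groups, power = Φ(d·√(n/2) − z_{α/2}).
d·√(n/2) = 0.56 × √(64/2) = 0.56 × 5.657 = 3.168.
z_β = 3.168 − 1.645 = 1.523.
Power = Φ(1.523) = 0.936.

power ≈ 0.94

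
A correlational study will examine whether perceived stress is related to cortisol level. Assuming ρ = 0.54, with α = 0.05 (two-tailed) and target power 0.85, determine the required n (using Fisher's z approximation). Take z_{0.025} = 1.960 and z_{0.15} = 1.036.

Fisher's z: C = ½·ln((1+r)/(1−r)) = ½·ln(3.3478) = 0.6042.
n = ((z_{α/2} + z_β)/C)² + 3.
(1.960 + 1.036) / 0.6042 = 2.996 / 0.6042 = 4.959.
n = 4.959² + 3 = 24.59 + 3 = 27.6.
Round up.

n = 28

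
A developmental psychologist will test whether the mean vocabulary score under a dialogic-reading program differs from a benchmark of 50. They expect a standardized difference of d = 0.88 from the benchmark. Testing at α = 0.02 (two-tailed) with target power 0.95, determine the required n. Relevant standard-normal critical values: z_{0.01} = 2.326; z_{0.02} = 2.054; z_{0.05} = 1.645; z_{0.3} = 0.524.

For a one-sample test: n = ((z_{α/2} + z_β) / d)².
z_{α/2} + z_β = 2.326 + 1.645 = 3.971.
n = (3.971 / 0.88)² = 4.513² = 20.36.
Round up.

n = 21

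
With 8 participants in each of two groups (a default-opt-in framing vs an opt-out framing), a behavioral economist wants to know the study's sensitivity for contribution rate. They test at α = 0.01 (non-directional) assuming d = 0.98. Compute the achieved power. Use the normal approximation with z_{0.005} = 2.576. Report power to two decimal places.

For two equal groups, power = Φ(d·√(n/2) − z_{α/2}).
d·√(n/2) = 0.98 × √(8/2) = 0.98 × 2.000 = 1.960.
z_β = 1.960 − 2.576 = -0.616.
Power = Φ(-0.616) = 0.269.

power ≈ 0.27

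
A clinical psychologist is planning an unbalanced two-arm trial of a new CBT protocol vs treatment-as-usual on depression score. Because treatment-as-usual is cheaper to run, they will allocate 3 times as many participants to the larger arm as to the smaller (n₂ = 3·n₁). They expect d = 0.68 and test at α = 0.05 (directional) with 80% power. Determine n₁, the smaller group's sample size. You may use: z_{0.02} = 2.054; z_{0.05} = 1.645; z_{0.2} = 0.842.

With allocation ratio k = n₂/n₁ = 3, Var(x̄₁−x̄₂) = σ²(1/n₁ + 1/(k·n₁)) = σ²·(k+1)/(k·n₁).
So n₁ = (1 + 1/k)·((z_{α} + z_β)/d)² = 1.333 × (2.487/0.68)².
n₁ = 1.333 × 13.38 = 17.8.
Round up: n₁ = 18, giving n₂ = 3 × 18 = 54.

n₁ = 18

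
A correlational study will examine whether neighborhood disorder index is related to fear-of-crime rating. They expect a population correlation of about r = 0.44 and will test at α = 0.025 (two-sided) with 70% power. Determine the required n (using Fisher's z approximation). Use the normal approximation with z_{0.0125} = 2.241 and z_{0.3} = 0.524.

Fisher's z: C = ½·ln((1+r)/(1−r)) = ½·ln(2.5714) = 0.4722.
n = ((z_{α/2} + z_β)/C)² + 3.
(2.241 + 0.524) / 0.4722 = 2.765 / 0.4722 = 5.856.
n = 5.856² + 3 = 34.29 + 3 = 37.3.
Round up.

n = 38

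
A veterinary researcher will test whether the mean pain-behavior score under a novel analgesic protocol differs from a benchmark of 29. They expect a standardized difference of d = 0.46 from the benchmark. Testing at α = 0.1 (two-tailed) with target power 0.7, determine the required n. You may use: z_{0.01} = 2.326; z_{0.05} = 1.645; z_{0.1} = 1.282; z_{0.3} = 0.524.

For a one-sample test: n = ((z_{α/2} + z_β) / d)².
z_{α/2} + z_β = 1.645 + 0.524 = 2.169.
n = (2.169 / 0.46)² = 4.715² = 22.23.
Round up.

n = 23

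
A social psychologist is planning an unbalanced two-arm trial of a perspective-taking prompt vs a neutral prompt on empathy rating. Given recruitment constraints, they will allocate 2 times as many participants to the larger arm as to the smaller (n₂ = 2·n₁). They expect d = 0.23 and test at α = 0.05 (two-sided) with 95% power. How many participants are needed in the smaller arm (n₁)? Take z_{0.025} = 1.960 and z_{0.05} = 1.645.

With allocation ratio k = n₂/n₁ = 2, Var(x̄₁−x̄₂) = σ²(1/n₁ + 1/(k·n₁)) = σ²·(k+1)/(k·n₁).
So n₁ = (1 + 1/k)·((z_{α/2} + z_β)/d)² = 1.500 × (3.605/0.23)².
n₁ = 1.500 × 245.67 = 368.5.
Round up: n₁ = 369, giving n₂ = 2 × 369 = 738.

n₁ = 369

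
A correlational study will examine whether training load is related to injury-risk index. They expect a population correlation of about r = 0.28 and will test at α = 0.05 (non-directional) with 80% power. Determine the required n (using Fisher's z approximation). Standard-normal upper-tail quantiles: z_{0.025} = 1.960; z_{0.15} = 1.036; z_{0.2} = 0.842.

Fisher's z: C = ½·ln((1+r)/(1−r)) = ½·ln(1.7778) = 0.2877.
n = ((z_{α/2} + z_β)/C)² + 3.
(1.960 + 0.842) / 0.2877 = 2.802 / 0.2877 = 9.739.
n = 9.739² + 3 = 94.85 + 3 = 97.9.
Round up.

n = 98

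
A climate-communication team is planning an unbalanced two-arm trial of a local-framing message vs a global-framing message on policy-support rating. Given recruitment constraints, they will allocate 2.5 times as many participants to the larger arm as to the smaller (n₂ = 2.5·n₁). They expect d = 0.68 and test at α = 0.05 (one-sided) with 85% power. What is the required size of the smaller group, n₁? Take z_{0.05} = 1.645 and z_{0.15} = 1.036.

n₁ = 22

With allocation ratio k = n₂/n₁ = 2.5, Var(x̄₁−x̄₂) = σ²(1/n₁ + 1/(k·n₁)) = σ²·(k+1)/(k·n₁).
So n₁ = (1 + 1/k)·((z_{α} + z_β)/d)² = 1.400 × (2.681/0.68)².
n₁ = 1.400 × 15.54 = 21.8.
Round up: n₁ = 22, giving n₂ = 2.5 × 22 = 55.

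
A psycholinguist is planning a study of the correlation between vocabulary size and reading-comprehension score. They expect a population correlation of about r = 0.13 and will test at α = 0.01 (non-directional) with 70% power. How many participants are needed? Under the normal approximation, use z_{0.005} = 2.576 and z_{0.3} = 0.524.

Fisher's z: C = ½·ln((1+r)/(1−r)) = ½·ln(1.2989) = 0.1307.
n = ((z_{α/2} + z_β)/C)² + 3.
(2.576 + 0.524) / 0.1307 = 3.100 / 0.1307 = 23.718.
n = 23.718² + 3 = 562.56 + 3 = 565.6.
Round up.

n = 566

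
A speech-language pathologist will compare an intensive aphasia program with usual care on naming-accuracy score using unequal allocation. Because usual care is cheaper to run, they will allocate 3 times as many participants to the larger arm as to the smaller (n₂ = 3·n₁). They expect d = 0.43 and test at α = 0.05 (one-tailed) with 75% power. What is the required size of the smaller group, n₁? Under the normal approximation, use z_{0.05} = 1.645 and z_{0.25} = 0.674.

With allocation ratio k = n₂/n₁ = 3, Var(x̄₁−x̄₂) = σ²(1/n₁ + 1/(k·n₁)) = σ²·(k+1)/(k·n₁).
So n₁ = (1 + 1/k)·((z_{α} + z_β)/d)² = 1.333 × (2.319/0.43)².
n₁ = 1.333 × 29.08 = 38.8.
Round up: n₁ = 39, giving n₂ = 3 × 39 = 117.

n₁ = 39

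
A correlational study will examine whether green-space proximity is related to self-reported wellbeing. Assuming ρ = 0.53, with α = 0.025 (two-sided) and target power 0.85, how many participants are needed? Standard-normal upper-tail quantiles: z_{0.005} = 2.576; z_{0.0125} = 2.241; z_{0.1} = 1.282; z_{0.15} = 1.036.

n = 34

Fisher's z: C = ½·ln((1+r)/(1−r)) = ½·ln(3.2553) = 0.5901.
n = ((z_{α/2} + z_β)/C)² + 3.
(2.241 + 1.036) / 0.5901 = 3.277 / 0.5901 = 5.553.
n = 5.553² + 3 = 30.84 + 3 = 33.8.
Round up.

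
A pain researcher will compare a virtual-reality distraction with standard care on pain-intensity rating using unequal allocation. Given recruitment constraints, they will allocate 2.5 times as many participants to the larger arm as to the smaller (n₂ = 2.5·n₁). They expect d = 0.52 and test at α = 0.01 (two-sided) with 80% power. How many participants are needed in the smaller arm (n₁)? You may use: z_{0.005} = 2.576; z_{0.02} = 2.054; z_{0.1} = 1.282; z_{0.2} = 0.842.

n₁ = 61

With allocation ratio k = n₂/n₁ = 2.5, Var(x̄₁−x̄₂) = σ²(1/n₁ + 1/(k·n₁)) = σ²·(k+1)/(k·n₁).
So n₁ = (1 + 1/k)·((z_{α/2} + z_β)/d)² = 1.400 × (3.418/0.52)².
n₁ = 1.400 × 43.21 = 60.5.
Round up: n₁ = 61, giving n₂ = ⌈2.5 × 61⌉ = ⌈152.5⌉ = 153.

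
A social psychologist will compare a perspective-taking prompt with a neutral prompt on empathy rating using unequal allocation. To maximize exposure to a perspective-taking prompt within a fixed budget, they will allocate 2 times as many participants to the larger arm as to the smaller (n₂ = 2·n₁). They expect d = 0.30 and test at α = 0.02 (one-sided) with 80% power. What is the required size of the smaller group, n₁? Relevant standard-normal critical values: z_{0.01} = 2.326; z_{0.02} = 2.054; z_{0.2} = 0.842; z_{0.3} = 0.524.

n₁ = 140

With allocation ratio k = n₂/n₁ = 2, Var(x̄₁−x̄₂) = σ²(1/n₁ + 1/(k·n₁)) = σ²·(k+1)/(k·n₁).
So n₁ = (1 + 1/k)·((z_{α} + z_β)/d)² = 1.500 × (2.896/0.30)².
n₁ = 1.500 × 93.19 = 139.8.
Round up: n₁ = 140, giving n₂ = 2 × 140 = 280.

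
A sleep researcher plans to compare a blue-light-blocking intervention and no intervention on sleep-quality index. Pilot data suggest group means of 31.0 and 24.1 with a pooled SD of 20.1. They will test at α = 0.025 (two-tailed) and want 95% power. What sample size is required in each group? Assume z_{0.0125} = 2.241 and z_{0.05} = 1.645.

Cohen's d = |M₁ − M₂| / SD_pooled = |31.0 − 24.1| / 20.1 = 6.9 / 20.1 = 0.343.
For two independent groups with equal n: n = 2·((z_{α/2} + z_β) / d)².
z_{α/2} + z_β = 2.241 + 1.645 = 3.886.
n = 2 × (3.886 / 0.343)² = 2 × 11.329² = 2 × 128.36 = 256.7.
Round up to the next whole participant.

n = 257 per group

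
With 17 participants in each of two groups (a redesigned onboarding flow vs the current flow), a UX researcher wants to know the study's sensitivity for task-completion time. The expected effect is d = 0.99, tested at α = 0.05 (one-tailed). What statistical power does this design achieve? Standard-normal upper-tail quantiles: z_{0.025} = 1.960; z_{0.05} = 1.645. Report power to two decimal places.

For two equal groups, power = Φ(d·√(n/2) − z_{α}).
d·√(n/2) = 0.99 × √(17/2) = 0.99 × 2.915 = 2.886.
z_β = 2.886 − 1.645 = 1.241.
Power = Φ(1.241) = 0.893.

power ≈ 0.89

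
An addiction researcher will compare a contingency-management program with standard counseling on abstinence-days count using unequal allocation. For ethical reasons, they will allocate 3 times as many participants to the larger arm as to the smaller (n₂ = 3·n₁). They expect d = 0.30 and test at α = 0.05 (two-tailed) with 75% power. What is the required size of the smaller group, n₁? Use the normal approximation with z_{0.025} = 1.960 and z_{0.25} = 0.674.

n₁ = 103

With allocation ratio k = n₂/n₁ = 3, Var(x̄₁−x̄₂) = σ²(1/n₁ + 1/(k·n₁)) = σ²·(k+1)/(k·n₁).
So n₁ = (1 + 1/k)·((z_{α/2} + z_β)/d)² = 1.333 × (2.634/0.30)².
n₁ = 1.333 × 77.09 = 102.8.
Round up: n₁ = 103, giving n₂ = 3 × 103 = 309.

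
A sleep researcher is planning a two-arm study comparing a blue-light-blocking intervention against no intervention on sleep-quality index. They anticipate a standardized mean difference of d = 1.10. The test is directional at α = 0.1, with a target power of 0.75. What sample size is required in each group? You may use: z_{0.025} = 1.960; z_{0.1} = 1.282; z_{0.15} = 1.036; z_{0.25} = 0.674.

For two independent groups with equal n: n = 2·((z_{α} + z_β) / d)².
z_{α} + z_β = 1.282 + 0.674 = 1.956.
n = 2 × (1.956 / 1.10)² = 2 × 1.778² = 2 × 3.16 = 6.3.
Round up to the next whole participant.

n = 7 per group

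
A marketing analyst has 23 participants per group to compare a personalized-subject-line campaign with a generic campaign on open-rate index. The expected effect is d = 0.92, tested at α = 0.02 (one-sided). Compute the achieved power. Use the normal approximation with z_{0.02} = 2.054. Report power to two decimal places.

For two equal groups, power = Φ(d·√(n/2) − z_{α}).
d·√(n/2) = 0.92 × √(23/2) = 0.92 × 3.391 = 3.120.
z_β = 3.120 − 2.054 = 1.066.
Power = Φ(1.066) = 0.857.

power ≈ 0.86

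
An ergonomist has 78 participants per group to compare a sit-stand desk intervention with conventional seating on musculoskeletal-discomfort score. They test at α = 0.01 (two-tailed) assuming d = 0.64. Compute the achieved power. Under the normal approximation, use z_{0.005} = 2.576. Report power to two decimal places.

For two equal groups, power = Φ(d·√(n/2) − z_{α/2}).
d·√(n/2) = 0.64 × √(78/2) = 0.64 × 6.245 = 3.997.
z_β = 3.997 − 2.576 = 1.421.
Power = Φ(1.421) = 0.922.

power ≈ 0.92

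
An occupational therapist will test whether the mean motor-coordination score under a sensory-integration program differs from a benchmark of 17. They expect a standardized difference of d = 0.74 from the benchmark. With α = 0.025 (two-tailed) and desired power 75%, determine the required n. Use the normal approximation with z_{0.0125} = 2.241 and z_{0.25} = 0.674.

n = 16

For a one-sample test: n = ((z_{α/2} + z_β) / d)².
z_{α/2} + z_β = 2.241 + 0.674 = 2.915.
n = (2.915 / 0.74)² = 3.939² = 15.52.
Round up.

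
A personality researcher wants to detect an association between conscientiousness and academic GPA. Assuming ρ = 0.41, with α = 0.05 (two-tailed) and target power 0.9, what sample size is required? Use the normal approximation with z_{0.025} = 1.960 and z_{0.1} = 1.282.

Fisher's z: C = ½·ln((1+r)/(1−r)) = ½·ln(2.3898) = 0.4356.
n = ((z_{α/2} + z_β)/C)² + 3.
(1.960 + 1.282) / 0.4356 = 3.242 / 0.4356 = 7.443.
n = 7.443² + 3 = 55.39 + 3 = 58.4.
Round up.

n = 59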